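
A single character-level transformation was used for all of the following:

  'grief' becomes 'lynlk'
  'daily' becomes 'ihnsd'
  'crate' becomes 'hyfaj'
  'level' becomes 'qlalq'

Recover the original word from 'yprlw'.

Shifts by position in grief: pos 0: g→l (+5), pos 1: r→y (+7), pos 2: i→n (+5), pos 3: e→l (+7) — repeating every 2. A repeating key of period 2 is used — shifts +5, +7 over and over.
Decoding yprlw: y−5=t, p−7=i, r−5=m, l−7=e, w−5=r.

timer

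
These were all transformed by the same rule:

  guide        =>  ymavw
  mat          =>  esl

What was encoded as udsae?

Compare letters: g→y is +18, u→m is +18, i→a is +18 — a constant shift. It's a constant shift of +18 (ROT18).
Decoding udsae: u−18=c, d−18=l, s−18=a, a−18=i, e−18=m.

claim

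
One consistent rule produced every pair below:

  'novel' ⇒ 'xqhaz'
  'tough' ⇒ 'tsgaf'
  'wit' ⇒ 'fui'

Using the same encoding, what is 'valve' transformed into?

The output letters match the input read backwards, each shifted +12: novel reversed is levon. Read the word backwards and shift each letter +12.
On valve: reverse → evlav; then shift: e+12=q, v+12=h, l+12=x, a+12=m, v+12=h.

qhxmh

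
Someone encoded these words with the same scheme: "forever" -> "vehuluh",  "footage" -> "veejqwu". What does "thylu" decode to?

Each letter is shifted forward by 16 in the alphabet (a Caesar shift of +16).
Decoding thylu: t−16=d, h−16=r, y−16=i, l−16=v, u−16=e.

drive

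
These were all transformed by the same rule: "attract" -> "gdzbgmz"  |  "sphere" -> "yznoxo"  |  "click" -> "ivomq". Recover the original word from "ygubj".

Shifts by position in attract: pos 0: a→g (+6), pos 1: t→d (+10), pos 2: t→z (+6), pos 3: r→b (+10) — repeating every 2. It's a Vigenère-style cipher with numeric key [6,10]: position i shifts by key[i mod 2].
Reversing it on ygubj: y−6=s, g−10=w, u−6=o, b−10=r, j−6=d.

sword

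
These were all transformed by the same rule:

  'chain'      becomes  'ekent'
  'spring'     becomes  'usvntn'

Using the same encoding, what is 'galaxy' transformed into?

In chain: c→e is +2, h→k is +3, a→e is +4, i→n is +5 — the shift increases by 1 each position. The shift increases by 1 at each position, starting from +2: 2, 3, 4, ….
For galaxy: g+2=i, a+3=d, l+4=p, a+5=f, x+6=d, y+7=f.

idpfdf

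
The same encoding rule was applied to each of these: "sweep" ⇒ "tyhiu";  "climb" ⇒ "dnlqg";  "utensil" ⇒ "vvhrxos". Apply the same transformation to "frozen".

The shift increases by 1 at each position, starting from +1: 1, 2, 3, ….
Applying it to frozen: f+1=g, r+2=t, o+3=r, z+4=d, e+5=j, n+6=t.

gtrdjt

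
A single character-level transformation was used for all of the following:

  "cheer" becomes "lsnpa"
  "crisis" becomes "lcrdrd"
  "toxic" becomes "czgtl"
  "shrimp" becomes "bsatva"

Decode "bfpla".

Shifts by position in cheer: pos 0: c→l (+9), pos 1: h→s (+11), pos 2: e→n (+9), pos 3: e→p (+11) — repeating every 2. A repeating key of period 2 is used — shifts +9, +11 over and over.
Undoing it on bfpla: b−9=s, f−11=u, p−9=g, l−11=a, a−9=r.

sugar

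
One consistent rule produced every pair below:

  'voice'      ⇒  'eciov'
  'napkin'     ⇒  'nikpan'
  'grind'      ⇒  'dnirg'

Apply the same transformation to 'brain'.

niarb

The output letters match the input read backwards: voice reversed is eciov. It's just the letters in reverse order.
On brain: reverse → niarb.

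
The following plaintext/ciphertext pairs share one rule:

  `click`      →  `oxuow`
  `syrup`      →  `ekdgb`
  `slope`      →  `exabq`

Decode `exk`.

sly

Compare letters: c→o is +12, l→x is +12, i→u is +12 — a constant shift. Each letter is shifted forward by 12 in the alphabet (a Caesar shift of +12).
Undoing it on exk: e−12=s, x−12=l, k−12=y.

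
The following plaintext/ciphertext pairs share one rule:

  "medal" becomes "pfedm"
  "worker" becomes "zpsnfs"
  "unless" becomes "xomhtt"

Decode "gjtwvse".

Shifts by position in medal: pos 0: m→p (+3), pos 1: e→f (+1), pos 2: d→e (+1), pos 3: a→d (+3), pos 4: l→m (+1) — repeating every 3. It's a Vigenère-style cipher with numeric key [3,1,1]: position i shifts by key[i mod 3].
Reversing it on gjtwvse: g−3=d, j−1=i, t−1=s, w−3=t, v−1=u, s−1=r, e−3=b.

disturb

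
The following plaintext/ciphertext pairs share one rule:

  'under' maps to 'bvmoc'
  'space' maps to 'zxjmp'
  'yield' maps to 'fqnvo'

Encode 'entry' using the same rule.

In under: u→b is +7, n→v is +8, d→m is +9, e→o is +10 — the shift increases by 1 each position. The shift increases by 1 at each position, starting from +7: 7, 8, 9, ….
On entry: e+7=l, n+8=v, t+9=c, r+10=b, y+11=j.

lvcbj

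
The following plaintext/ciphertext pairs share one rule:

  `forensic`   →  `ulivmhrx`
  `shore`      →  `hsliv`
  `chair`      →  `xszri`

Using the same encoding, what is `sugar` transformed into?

Each pair mirrors across the alphabet (f↔u, o↔l, r↔i): positions sum to 25. Letters are reflected about the middle of the alphabet (position → 25−position): Atbash.
Applying it to sugar: s↔h, u↔f, g↔t, a↔z, r↔i.

hftzi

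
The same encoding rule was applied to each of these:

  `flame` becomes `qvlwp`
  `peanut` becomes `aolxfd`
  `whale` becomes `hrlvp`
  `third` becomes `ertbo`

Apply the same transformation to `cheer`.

Shifts by position in flame: pos 0: f→q (+11), pos 1: l→v (+10), pos 2: a→l (+11), pos 3: m→w (+10) — repeating every 2. It's a Vigenère-style cipher with numeric key [11,10]: position i shifts by key[i mod 2].
On cheer: c+11=n, h+10=r, e+11=p, e+10=o, r+11=c.

nrpoc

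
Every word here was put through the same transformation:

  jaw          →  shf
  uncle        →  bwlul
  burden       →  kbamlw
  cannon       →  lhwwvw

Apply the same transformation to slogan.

The shift depends on letter class: consonant j→s is +9, but vowel a→h is +7. Vowels shift forward by 7 and consonants shift forward by 9.
On slogan: s(cons)+9=b, l(cons)+9=u, o(vowel)+7=v, g(cons)+9=p, a(vowel)+7=h, n(cons)+9=w.

buvphw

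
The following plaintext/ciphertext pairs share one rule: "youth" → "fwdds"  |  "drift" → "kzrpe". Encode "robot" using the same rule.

ywkye

In youth: y→f is +7, o→w is +8, u→d is +9, t→d is +10 — the shift increases by 1 each position. Each letter shifts forward by (position + 7), i.e. 7, 8, 9, … — the shift grows by one for each successive letter.
Applying it to robot: r+7=y, o+8=w, b+9=k, o+10=y, t+11=e.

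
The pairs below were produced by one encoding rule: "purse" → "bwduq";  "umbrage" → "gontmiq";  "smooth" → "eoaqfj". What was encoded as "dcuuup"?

Shifts by position in purse: pos 0: p→b (+12), pos 1: u→w (+2), pos 2: r→d (+12), pos 3: s→u (+2) — repeating every 2. The shifts repeat in a cycle of length 2: positions 0,1,… shift by +12, +2, then the pattern repeats.
Undoing it on dcuuup: d−12=r, c−2=a, u−12=i, u−2=s, u−12=i, p−2=n.

raisin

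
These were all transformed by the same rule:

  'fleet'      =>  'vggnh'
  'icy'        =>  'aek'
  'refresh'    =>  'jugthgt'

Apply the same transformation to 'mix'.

The word is reversed, then every letter is shifted forward by 2.
On mix: reverse → xim; then shift: x+2=z, i+2=k, m+2=o.

zko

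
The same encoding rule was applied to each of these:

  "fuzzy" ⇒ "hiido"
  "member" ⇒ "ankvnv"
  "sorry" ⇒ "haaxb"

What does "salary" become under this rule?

Two steps: reverse the string, then apply a Caesar shift of +9.
On salary: reverse → yralas; then shift: y+9=h, r+9=a, a+9=j, l+9=u, a+9=j, s+9=b.

hajujb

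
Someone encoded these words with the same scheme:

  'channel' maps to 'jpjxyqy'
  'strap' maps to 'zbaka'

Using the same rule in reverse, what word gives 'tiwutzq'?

In channel: c→j is +7, h→p is +8, a→j is +9, n→x is +10 — the shift increases by 1 each position. Each letter shifts forward by (position + 7), i.e. 7, 8, 9, … — the shift grows by one for each successive letter.
Reversing it on tiwutzq: t−7=m, i−8=a, w−9=n, u−10=k, t−11=i, z−12=n, q−13=d.

mankind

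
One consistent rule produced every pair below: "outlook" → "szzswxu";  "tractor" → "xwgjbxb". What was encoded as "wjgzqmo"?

Letter i (0-indexed) is shifted by i+4, so successive shifts are 4, 5, 6, ….
Reversing it on wjgzqmo: w−4=s, j−5=e, g−6=a, z−7=s, q−8=i, m−9=d, o−10=e.

seaside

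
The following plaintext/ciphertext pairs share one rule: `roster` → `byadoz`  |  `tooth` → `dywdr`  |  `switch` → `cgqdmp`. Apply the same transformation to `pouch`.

Shifts by position in roster: pos 0: r→b (+10), pos 1: o→y (+10), pos 2: s→a (+8), pos 3: t→d (+10), pos 4: e→o (+10), pos 5: r→z (+8) — repeating every 3. It's a Vigenère-style cipher with numeric key [10,10,8]: position i shifts by key[i mod 3].
For pouch: p+10=z, o+10=y, u+8=c, c+10=m, h+10=r.

zycmr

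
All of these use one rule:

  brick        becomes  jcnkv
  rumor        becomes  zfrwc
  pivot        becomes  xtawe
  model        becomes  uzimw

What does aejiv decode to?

steak

It's a Vigenère-style cipher with numeric key [8,11,5]: position i shifts by key[i mod 3].
Reversing it on aejiv: a−8=s, e−11=t, j−5=e, i−8=a, v−11=k.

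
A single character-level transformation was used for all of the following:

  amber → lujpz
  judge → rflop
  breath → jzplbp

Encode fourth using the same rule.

The shift depends on letter class: consonant m→u is +8, but vowel a→l is +11. Two shifts are in play — +11 for a/e/i/o/u, +8 for every other letter.
Applying it to fourth: f(cons)+8=n, o(vowel)+11=z, u(vowel)+11=f, r(cons)+8=z, t(cons)+8=b, h(cons)+8=p.

nzfzbp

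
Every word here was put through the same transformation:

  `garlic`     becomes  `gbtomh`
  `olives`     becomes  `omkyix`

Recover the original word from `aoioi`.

angle

Each letter shifts forward by its position index (0, 1, 2, …) — the shift grows by one for each successive letter.
Reversing it on aoioi: a−0=a, o−1=n, i−2=g, o−3=l, i−4=e.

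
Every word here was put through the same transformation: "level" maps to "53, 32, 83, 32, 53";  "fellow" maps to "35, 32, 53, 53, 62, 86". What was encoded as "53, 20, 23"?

Each letter becomes 3×(its alphabet position, a=1..z=26) + 17.
Decoding 53, 20, 23: 53→(53−17)÷3=12=l, 20→(20−17)÷3=1=a, 23→(23−17)÷3=2=b.

lab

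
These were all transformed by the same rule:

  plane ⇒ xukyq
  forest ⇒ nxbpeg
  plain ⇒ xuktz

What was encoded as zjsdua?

In plane: p→x is +8, l→u is +9, a→k is +10, n→y is +11 — the shift increases by 1 each position. Letter i (0-indexed) is shifted by i+8, so successive shifts are 8, 9, 10, ….
Reversing it on zjsdua: z−8=r, j−9=a, s−10=i, d−11=s, u−12=i, a−13=n.

raisin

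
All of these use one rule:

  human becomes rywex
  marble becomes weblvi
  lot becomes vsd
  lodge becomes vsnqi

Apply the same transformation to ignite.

mqxmdi

The shift depends on letter class: consonant h→r is +10, but vowel u→y is +4. Two shifts are in play — +4 for a/e/i/o/u, +10 for every other letter.
On ignite: i(vowel)+4=m, g(cons)+10=q, n(cons)+10=x, i(vowel)+4=m, t(cons)+10=d, e(vowel)+4=i.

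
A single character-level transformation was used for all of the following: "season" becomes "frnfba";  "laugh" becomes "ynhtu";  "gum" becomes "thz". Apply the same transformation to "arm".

Compare letters: s→f is +13, e→r is +13, a→n is +13 — a constant shift. This is a Caesar cipher with shift 13.
Applying it to arm: a+13=n, r+13=e, m+13=z.

nez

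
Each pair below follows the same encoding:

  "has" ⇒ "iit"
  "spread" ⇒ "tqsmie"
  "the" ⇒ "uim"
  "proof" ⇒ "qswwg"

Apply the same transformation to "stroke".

tuswlm

Vowels shift forward by 8 and consonants shift forward by 1.
For stroke: s(cons)+1=t, t(cons)+1=u, r(cons)+1=s, o(vowel)+8=w, k(cons)+1=l, e(vowel)+8=m.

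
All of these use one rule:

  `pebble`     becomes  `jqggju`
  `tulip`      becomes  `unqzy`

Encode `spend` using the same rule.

isjux

The output letters match the input read backwards, each shifted +5: pebble reversed is elbbep. Read the word backwards and shift each letter +5.
On spend: reverse → dneps; then shift: d+5=i, n+5=s, e+5=j, p+5=u, s+5=x.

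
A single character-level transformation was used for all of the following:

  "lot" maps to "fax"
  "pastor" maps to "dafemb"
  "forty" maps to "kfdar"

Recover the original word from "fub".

pit

The output letters match the input read backwards, each shifted +12: lot reversed is tol. Read the word backwards and shift each letter +12.
Reversing it on fub: shift back: f−12=t, u−12=i, b−12=p → tip; then reverse → pit.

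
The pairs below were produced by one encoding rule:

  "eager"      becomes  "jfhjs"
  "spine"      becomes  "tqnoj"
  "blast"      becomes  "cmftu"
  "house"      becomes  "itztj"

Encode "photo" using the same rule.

qitut

The shift depends on letter class: consonant g→h is +1, but vowel e→j is +5. Two shifts are in play — +5 for a/e/i/o/u, +1 for every other letter.
For photo: p(cons)+1=q, h(cons)+1=i, o(vowel)+5=t, t(cons)+1=u, o(vowel)+5=t.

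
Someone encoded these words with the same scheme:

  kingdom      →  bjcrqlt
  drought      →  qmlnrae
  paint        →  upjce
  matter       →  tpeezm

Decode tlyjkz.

k(10)→b(1) and i(8)→j(9) fit y≡9x+15 (mod 26); the inverse of 9 mod 26 is 3. Each letter's alphabet position (a=0..z=25) is mapped through 9·x+15 mod 26 — an affine cipher.
Decoding tlyjkz: t(19)→3·(19−15)≡12=m; l(11)→3·(11−15)≡14=o; y(24)→3·(24−15)≡1=b; j(9)→3·(9−15)≡8=i; k(10)→3·(10−15)≡11=l; z(25)→3·(25−15)≡4=e (all mod 26).

mobile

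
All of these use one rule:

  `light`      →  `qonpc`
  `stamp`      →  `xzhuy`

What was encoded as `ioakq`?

In light: l→q is +5, i→o is +6, g→n is +7, h→p is +8 — the shift increases by 1 each position. Letter i (0-indexed) is shifted by i+5, so successive shifts are 5, 6, 7, ….
Undoing it on ioakq: i−5=d, o−6=i, a−7=t, k−8=c, q−9=h.

ditch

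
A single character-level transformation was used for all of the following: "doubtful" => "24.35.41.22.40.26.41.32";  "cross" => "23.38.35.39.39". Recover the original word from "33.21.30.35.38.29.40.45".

majority

d is letter #4 and maps to 24: an offset of 20. Letters become their 1-based position plus 20 (so a→21, b→22, …).
Decoding 33.21.30.35.38.29.40.45: 33→(33−20)÷1=13=m, 21→(21−20)÷1=1=a, 30→(30−20)÷1=10=j, 35→(35−20)÷1=15=o, 38→(38−20)÷1=18=r, 29→(29−20)÷1=9=i, 40→(40−20)÷1=20=t, 45→(45−20)÷1=25=y.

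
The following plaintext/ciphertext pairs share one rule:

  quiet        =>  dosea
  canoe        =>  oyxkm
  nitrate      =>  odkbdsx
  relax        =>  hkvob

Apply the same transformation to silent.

The output letters match the input read backwards, each shifted +10: quiet reversed is teiuq. Read the word backwards and shift each letter +10.
On silent: reverse → tnelis; then shift: t+10=d, n+10=x, e+10=o, l+10=v, i+10=s, s+10=c.

dxovsc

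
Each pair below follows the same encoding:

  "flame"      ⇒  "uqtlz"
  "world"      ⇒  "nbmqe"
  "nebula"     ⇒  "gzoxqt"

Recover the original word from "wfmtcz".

pirate

f(5)→u(20) and l(11)→q(16) fit y≡21x+19 (mod 26); the inverse of 21 mod 26 is 5. This is an affine cipher: with a=0,…,z=25, each position x becomes (21x+19) mod 26.
Undoing it on wfmtcz: w(22)→5·(22−19)≡15=p; f(5)→5·(5−19)≡8=i; m(12)→5·(12−19)≡17=r; t(19)→5·(19−19)≡0=a; c(2)→5·(2−19)≡19=t; z(25)→5·(25−19)≡4=e (all mod 26).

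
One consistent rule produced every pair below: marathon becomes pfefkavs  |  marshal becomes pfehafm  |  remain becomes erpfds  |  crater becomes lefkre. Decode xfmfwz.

galaxy

m(12)→p(15) and a(0)→f(5) fit y≡3x+5 (mod 26); the inverse of 3 mod 26 is 9. Each letter's alphabet position (a=0..z=25) is mapped through 3·x+5 mod 26 — an affine cipher.
Reversing it on xfmfwz: x(23)→9·(23−5)≡6=g; f(5)→9·(5−5)≡0=a; m(12)→9·(12−5)≡11=l; f(5)→9·(5−5)≡0=a; w(22)→9·(22−5)≡23=x; z(25)→9·(25−5)≡24=y (all mod 26).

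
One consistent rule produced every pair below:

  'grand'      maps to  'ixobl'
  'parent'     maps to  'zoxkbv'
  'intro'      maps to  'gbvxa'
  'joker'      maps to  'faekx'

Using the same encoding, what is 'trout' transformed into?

g(6)→i(8) and r(17)→x(23) fit y≡25x+14 (mod 26); the inverse of 25 mod 26 is 25. Treating letters as 0–25, the rule is x ↦ 25x + 14 (mod 26).
For trout: t(19)→25·19+14≡21=v; r(17)→25·17+14≡23=x; o(14)→25·14+14≡0=a; u(20)→25·20+14≡20=u; t(19)→25·19+14≡21=v (all mod 26).

vxauv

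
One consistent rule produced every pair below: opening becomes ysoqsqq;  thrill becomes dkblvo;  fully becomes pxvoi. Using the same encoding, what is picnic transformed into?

zlmqsf

Shifts by position in opening: pos 0: o→y (+10), pos 1: p→s (+3), pos 2: e→o (+10), pos 3: n→q (+3) — repeating every 2. A repeating key of period 2 is used — shifts +10, +3 over and over.
For picnic: p+10=z, i+3=l, c+10=m, n+3=q, i+10=s, c+3=f.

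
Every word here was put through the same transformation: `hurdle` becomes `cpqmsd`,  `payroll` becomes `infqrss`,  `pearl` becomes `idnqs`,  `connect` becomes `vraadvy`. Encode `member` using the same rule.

h(7)→c(2) and u(20)→p(15) fit y≡17x+13 (mod 26); the inverse of 17 mod 26 is 23. Treating letters as 0–25, the rule is x ↦ 17x + 13 (mod 26).
For member: m(12)→17·12+13≡9=j; e(4)→17·4+13≡3=d; m(12)→17·12+13≡9=j; b(1)→17·1+13≡4=e; e(4)→17·4+13≡3=d; r(17)→17·17+13≡16=q (all mod 26).

jdjedq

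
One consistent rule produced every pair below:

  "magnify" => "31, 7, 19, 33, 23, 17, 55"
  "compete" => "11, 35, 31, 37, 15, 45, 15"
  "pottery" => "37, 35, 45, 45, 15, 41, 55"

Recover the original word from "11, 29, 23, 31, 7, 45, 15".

climate

m(#13)→31 and a(#1)→7: differences scale by 2, so n = 2·pos + 5. Each letter becomes 2×(its alphabet position, a=1..z=26) + 5.
Reversing it on 11, 29, 23, 31, 7, 45, 15: 11→(11−5)÷2=3=c, 29→(29−5)÷2=12=l, 23→(23−5)÷2=9=i, 31→(31−5)÷2=13=m, 7→(7−5)÷2=1=a, 45→(45−5)÷2=20=t, 15→(15−5)÷2=5=e.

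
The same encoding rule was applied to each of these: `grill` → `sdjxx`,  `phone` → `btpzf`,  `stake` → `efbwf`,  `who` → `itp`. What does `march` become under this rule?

The shift depends on letter class: consonant g→s is +12, but vowel i→j is +1. Two shifts are in play — +1 for a/e/i/o/u, +12 for every other letter.
On march: m(cons)+12=y, a(vowel)+1=b, r(cons)+12=d, c(cons)+12=o, h(cons)+12=t.

ybdot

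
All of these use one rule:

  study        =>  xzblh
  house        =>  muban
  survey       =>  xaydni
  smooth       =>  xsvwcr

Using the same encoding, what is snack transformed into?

xthkt

In study: s→x is +5, t→z is +6, u→b is +7, d→l is +8 — the shift increases by 1 each position. Each letter shifts forward by (position + 5), i.e. 5, 6, 7, … — the shift grows by one for each successive letter.
On snack: s+5=x, n+6=t, a+7=h, c+8=k, k+9=t.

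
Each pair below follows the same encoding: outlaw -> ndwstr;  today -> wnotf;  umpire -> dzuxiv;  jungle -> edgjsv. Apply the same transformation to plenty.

usvgwf

Treating letters as 0–25, the rule is x ↦ 7x + 19 (mod 26).
For plenty: p(15)→7·15+19≡20=u; l(11)→7·11+19≡18=s; e(4)→7·4+19≡21=v; n(13)→7·13+19≡6=g; t(19)→7·19+19≡22=w; y(24)→7·24+19≡5=f (all mod 26).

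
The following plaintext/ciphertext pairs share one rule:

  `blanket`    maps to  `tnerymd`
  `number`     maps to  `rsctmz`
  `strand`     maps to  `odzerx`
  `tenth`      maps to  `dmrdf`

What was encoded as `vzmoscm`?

b(1)→t(19) and l(11)→n(13) fit y≡15x+4 (mod 26); the inverse of 15 mod 26 is 7. Each letter's alphabet position (a=0..z=25) is mapped through 15·x+4 mod 26 — an affine cipher.
Undoing it on vzmoscm: v(21)→7·(21−4)≡15=p; z(25)→7·(25−4)≡17=r; m(12)→7·(12−4)≡4=e; o(14)→7·(14−4)≡18=s; s(18)→7·(18−4)≡20=u; c(2)→7·(2−4)≡12=m; m(12)→7·(12−4)≡4=e (all mod 26).

presume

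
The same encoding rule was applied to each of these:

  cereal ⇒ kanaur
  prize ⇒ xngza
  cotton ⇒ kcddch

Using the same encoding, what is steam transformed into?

Treating letters as 0–25, the rule is x ↦ 21x + 20 (mod 26).
For steam: s(18)→21·18+20≡8=i; t(19)→21·19+20≡3=d; e(4)→21·4+20≡0=a; a(0)→21·0+20≡20=u; m(12)→21·12+20≡12=m (all mod 26).

idaum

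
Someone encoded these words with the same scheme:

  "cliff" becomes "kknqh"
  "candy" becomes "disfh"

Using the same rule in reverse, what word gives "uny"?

tip

The word is reversed, then every letter is shifted forward by 5.
Decoding uny: shift back: u−5=p, n−5=i, y−5=t → pit; then reverse → tip.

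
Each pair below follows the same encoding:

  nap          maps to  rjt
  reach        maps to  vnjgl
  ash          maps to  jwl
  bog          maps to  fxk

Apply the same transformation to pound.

The shift depends on letter class: consonant n→r is +4, but vowel a→j is +9. The rule splits by letter class: vowels +9, consonants +4.
Applying it to pound: p(cons)+4=t, o(vowel)+9=x, u(vowel)+9=d, n(cons)+4=r, d(cons)+4=h.

txdrh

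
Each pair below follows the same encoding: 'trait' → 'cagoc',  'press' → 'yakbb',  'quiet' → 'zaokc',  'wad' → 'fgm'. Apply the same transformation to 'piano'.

yogwu

The shift depends on letter class: consonant t→c is +9, but vowel a→g is +6. Two shifts are in play — +6 for a/e/i/o/u, +9 for every other letter.
On piano: p(cons)+9=y, i(vowel)+6=o, a(vowel)+6=g, n(cons)+9=w, o(vowel)+6=u.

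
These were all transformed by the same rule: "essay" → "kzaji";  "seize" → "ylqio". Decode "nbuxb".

humor

In essay: e→k is +6, s→z is +7, s→a is +8, a→j is +9 — the shift increases by 1 each position. The shift increases by 1 at each position, starting from +6: 6, 7, 8, ….
Reversing it on nbuxb: n−6=h, b−7=u, u−8=m, x−9=o, b−10=r.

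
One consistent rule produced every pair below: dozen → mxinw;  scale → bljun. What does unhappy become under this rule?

dwqjyyh

Compare letters: d→m is +9, o→x is +9, z→i is +9 — a constant shift. It's a constant shift of +9 (ROT9).
Applying it to unhappy: u+9=d, n+9=w, h+9=q, a+9=j, p+9=y, p+9=y, y+9=h.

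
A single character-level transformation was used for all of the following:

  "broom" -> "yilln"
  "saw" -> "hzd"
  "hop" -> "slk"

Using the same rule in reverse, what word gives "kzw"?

pad

This is the alphabet-reversal cipher (Atbash): a becomes z, b becomes y, etc.
Reversing it on kzw: k↔p, z↔a, w↔d.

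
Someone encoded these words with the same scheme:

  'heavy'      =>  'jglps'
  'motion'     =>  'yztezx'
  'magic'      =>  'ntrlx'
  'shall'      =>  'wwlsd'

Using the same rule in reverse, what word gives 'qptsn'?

The output letters match the input read backwards, each shifted +11: heavy reversed is yvaeh. Two steps: reverse the string, then apply a Caesar shift of +11.
Undoing it on qptsn: shift back: q−11=f, p−11=e, t−11=i, s−11=h, n−11=c → feihc; then reverse → chief.

chief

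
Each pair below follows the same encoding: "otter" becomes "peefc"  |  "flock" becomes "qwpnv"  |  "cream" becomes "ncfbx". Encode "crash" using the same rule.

The rule splits by letter class: vowels +1, consonants +11.
Applying it to crash: c(cons)+11=n, r(cons)+11=c, a(vowel)+1=b, s(cons)+11=d, h(cons)+11=s.

ncbds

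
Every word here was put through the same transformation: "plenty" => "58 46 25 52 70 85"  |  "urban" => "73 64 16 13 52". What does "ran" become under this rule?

64 13 52

Each letter becomes 3×(its alphabet position, a=1..z=26) + 10.
For ran: r=18→64, a=1→13, n=14→52.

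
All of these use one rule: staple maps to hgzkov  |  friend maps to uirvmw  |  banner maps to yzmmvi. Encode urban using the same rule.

Each pair mirrors across the alphabet (s↔h, t↔g, a↔z): positions sum to 25. Letters are reflected about the middle of the alphabet (position → 25−position): Atbash.
Applying it to urban: u↔f, r↔i, b↔y, a↔z, n↔m.

fiyzm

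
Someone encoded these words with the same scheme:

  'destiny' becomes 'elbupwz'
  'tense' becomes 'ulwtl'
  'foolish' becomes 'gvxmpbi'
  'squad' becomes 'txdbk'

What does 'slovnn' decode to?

The shifts repeat in a cycle of length 3: positions 0,1,… shift by +1, +7, +9, then the pattern repeats.
Undoing it on slovnn: s−1=r, l−7=e, o−9=f, v−1=u, n−7=g, n−9=e.

refuge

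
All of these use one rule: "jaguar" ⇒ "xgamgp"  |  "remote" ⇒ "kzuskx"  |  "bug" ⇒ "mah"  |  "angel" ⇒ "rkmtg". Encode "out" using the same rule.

The output letters match the input read backwards, each shifted +6: jaguar reversed is raugaj. Read the word backwards and shift each letter +6.
For out: reverse → tuo; then shift: t+6=z, u+6=a, o+6=u.

zau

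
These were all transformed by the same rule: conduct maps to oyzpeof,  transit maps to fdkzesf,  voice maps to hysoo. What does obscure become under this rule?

The rule splits by letter class: vowels +10, consonants +12.
Applying it to obscure: o(vowel)+10=y, b(cons)+12=n, s(cons)+12=e, c(cons)+12=o, u(vowel)+10=e, r(cons)+12=d, e(vowel)+10=o.

yneoedo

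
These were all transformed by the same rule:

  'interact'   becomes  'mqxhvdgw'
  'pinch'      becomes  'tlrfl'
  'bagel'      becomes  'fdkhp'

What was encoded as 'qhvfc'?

Shifts by position in interact: pos 0: i→m (+4), pos 1: n→q (+3), pos 2: t→x (+4), pos 3: e→h (+3) — repeating every 2. The shifts repeat in a cycle of length 2: positions 0,1,… shift by +4, +3, then the pattern repeats.
Undoing it on qhvfc: q−4=m, h−3=e, v−4=r, f−3=c, c−4=y.

mercy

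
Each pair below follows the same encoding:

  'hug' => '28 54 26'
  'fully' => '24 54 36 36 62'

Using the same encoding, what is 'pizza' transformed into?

h(#8)→28 and u(#21)→54: differences scale by 2, so n = 2·pos + 12. With a=1..z=26, the number is 2·pos + 12.
Applying it to pizza: p=16→44, i=9→30, z=26→64, z=26→64, a=1→14.

44 30 64 64 14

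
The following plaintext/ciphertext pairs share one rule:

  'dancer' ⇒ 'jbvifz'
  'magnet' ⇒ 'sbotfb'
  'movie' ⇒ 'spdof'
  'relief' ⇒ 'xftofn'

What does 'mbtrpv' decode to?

Shifts by position in dancer: pos 0: d→j (+6), pos 1: a→b (+1), pos 2: n→v (+8), pos 3: c→i (+6), pos 4: e→f (+1), pos 5: r→z (+8) — repeating every 3. It's a Vigenère-style cipher with numeric key [6,1,8]: position i shifts by key[i mod 3].
Reversing it on mbtrpv: m−6=g, b−1=a, t−8=l, r−6=l, p−1=o, v−8=n.

gallon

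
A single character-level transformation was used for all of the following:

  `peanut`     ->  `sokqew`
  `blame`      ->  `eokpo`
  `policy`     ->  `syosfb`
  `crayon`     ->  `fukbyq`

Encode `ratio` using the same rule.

ukwsy

The shift depends on letter class: consonant p→s is +3, but vowel e→o is +10. Vowels shift forward by 10 and consonants shift forward by 3.
Applying it to ratio: r(cons)+3=u, a(vowel)+10=k, t(cons)+3=w, i(vowel)+10=s, o(vowel)+10=y.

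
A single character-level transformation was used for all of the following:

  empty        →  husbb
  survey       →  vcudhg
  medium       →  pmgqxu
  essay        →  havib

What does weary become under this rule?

Shifts by position in empty: pos 0: e→h (+3), pos 1: m→u (+8), pos 2: p→s (+3), pos 3: t→b (+8) — repeating every 2. The shifts repeat in a cycle of length 2: positions 0,1,… shift by +3, +8, then the pattern repeats.
On weary: w+3=z, e+8=m, a+3=d, r+8=z, y+3=b.

zmdzb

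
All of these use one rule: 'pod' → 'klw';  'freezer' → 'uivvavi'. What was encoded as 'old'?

low

Each pair mirrors across the alphabet (p↔k, o↔l, d↔w): positions sum to 25. This is the alphabet-reversal cipher (Atbash): a becomes z, b becomes y, etc.
Decoding old: o↔l, l↔o, d↔w.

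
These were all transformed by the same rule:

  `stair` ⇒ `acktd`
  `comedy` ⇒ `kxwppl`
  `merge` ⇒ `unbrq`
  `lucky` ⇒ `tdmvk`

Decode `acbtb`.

In stair: s→a is +8, t→c is +9, a→k is +10, i→t is +11 — the shift increases by 1 each position. The shift increases by 1 at each position, starting from +8: 8, 9, 10, ….
Decoding acbtb: a−8=s, c−9=t, b−10=r, t−11=i, b−12=p.

strip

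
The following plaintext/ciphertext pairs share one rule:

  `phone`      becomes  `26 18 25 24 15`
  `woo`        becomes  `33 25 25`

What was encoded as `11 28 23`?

arm

p is letter #16 and maps to 26: an offset of 10. The number is (letter's place in the alphabet, a=1) + 10.
Undoing it on 11 28 23: 11→(11−10)÷1=1=a, 28→(28−10)÷1=18=r, 23→(23−10)÷1=13=m.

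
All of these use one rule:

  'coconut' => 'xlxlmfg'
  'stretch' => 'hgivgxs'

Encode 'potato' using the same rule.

Each pair mirrors across the alphabet (c↔x, o↔l, c↔x): positions sum to 25. This is the alphabet-reversal cipher (Atbash): a becomes z, b becomes y, etc.
Applying it to potato: p↔k, o↔l, t↔g, a↔z, t↔g, o↔l.

klgzgl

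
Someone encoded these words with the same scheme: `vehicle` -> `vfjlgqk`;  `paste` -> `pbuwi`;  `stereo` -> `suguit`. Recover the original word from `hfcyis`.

In vehicle: v→v is +0, e→f is +1, h→j is +2, i→l is +3 — the shift increases by 1 each position. The shift increases by 1 at each position, starting from +0: 0, 1, 2, ….
Decoding hfcyis: h−0=h, f−1=e, c−2=a, y−3=v, i−4=e, s−5=n.

heaven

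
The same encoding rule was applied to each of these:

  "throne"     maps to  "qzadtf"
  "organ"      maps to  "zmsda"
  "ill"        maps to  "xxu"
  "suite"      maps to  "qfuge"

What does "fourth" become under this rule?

The output letters match the input read backwards, each shifted +12: throne reversed is enorht. Two steps: reverse the string, then apply a Caesar shift of +12.
On fourth: reverse → htruof; then shift: h+12=t, t+12=f, r+12=d, u+12=g, o+12=a, f+12=r.

tfdgar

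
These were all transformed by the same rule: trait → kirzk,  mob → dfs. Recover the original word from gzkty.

pitch

Compare letters: t→k is +17, r→i is +17, a→r is +17 — a constant shift. This is a Caesar cipher with shift 17.
Reversing it on gzkty: g−17=p, z−17=i, k−17=t, t−17=c, y−17=h.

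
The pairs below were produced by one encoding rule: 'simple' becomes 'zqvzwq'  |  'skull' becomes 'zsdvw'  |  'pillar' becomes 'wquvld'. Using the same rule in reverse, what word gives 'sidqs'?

laugh

In simple: s→z is +7, i→q is +8, m→v is +9, p→z is +10 — the shift increases by 1 each position. The shift increases by 1 at each position, starting from +7: 7, 8, 9, ….
Reversing it on sidqs: s−7=l, i−8=a, d−9=u, q−10=g, s−11=h.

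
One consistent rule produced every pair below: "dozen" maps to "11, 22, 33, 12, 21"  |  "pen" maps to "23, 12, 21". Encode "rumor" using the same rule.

25, 28, 20, 22, 25

d is letter #4 and maps to 11: an offset of 7. Each letter is replaced by its alphabet position (a=1..z=26) + 7.
On rumor: r=18→25, u=21→28, m=13→20, o=15→22, r=18→25.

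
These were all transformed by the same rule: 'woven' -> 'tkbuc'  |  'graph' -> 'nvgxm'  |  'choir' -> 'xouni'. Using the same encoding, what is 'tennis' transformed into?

yottkz

The output letters match the input read backwards, each shifted +6: woven reversed is nevow. The word is reversed, then every letter is shifted forward by 6.
Applying it to tennis: reverse → sinnet; then shift: s+6=y, i+6=o, n+6=t, n+6=t, e+6=k, t+6=z.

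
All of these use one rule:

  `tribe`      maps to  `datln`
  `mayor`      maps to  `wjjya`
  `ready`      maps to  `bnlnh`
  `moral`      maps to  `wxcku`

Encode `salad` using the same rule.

Shifts by position in tribe: pos 0: t→d (+10), pos 1: r→a (+9), pos 2: i→t (+11), pos 3: b→l (+10), pos 4: e→n (+9) — repeating every 3. It's a Vigenère-style cipher with numeric key [10,9,11]: position i shifts by key[i mod 3].
For salad: s+10=c, a+9=j, l+11=w, a+10=k, d+9=m.

cjwkm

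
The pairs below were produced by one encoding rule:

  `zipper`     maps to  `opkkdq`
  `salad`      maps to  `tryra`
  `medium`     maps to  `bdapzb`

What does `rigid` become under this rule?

qpjpa

z(25)→o(14) and i(8)→p(15) fit y≡3x+17 (mod 26); the inverse of 3 mod 26 is 9. Treating letters as 0–25, the rule is x ↦ 3x + 17 (mod 26).
Applying it to rigid: r(17)→3·17+17≡16=q; i(8)→3·8+17≡15=p; g(6)→3·6+17≡9=j; i(8)→3·8+17≡15=p; d(3)→3·3+17≡0=a (all mod 26).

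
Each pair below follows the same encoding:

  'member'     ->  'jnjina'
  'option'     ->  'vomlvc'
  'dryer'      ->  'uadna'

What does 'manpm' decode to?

treat

m(12)→j(9) and e(4)→n(13) fit y≡19x+15 (mod 26); the inverse of 19 mod 26 is 11. This is an affine cipher: with a=0,…,z=25, each position x becomes (19x+15) mod 26.
Decoding manpm: m(12)→11·(12−15)≡19=t; a(0)→11·(0−15)≡17=r; n(13)→11·(13−15)≡4=e; p(15)→11·(15−15)≡0=a; m(12)→11·(12−15)≡19=t (all mod 26).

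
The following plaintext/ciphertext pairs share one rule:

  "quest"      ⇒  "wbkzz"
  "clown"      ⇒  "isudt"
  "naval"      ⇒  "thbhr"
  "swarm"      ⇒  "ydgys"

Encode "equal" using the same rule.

Shifts by position in quest: pos 0: q→w (+6), pos 1: u→b (+7), pos 2: e→k (+6), pos 3: s→z (+7) — repeating every 2. It's a Vigenère-style cipher with numeric key [6,7]: position i shifts by key[i mod 2].
Applying it to equal: e+6=k, q+7=x, u+6=a, a+7=h, l+6=r.

kxahr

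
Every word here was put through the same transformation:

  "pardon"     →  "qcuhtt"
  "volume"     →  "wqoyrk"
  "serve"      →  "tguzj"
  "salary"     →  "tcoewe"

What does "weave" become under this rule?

In pardon: p→q is +1, a→c is +2, r→u is +3, d→h is +4 — the shift increases by 1 each position. The shift increases by 1 at each position, starting from +1: 1, 2, 3, ….
Applying it to weave: w+1=x, e+2=g, a+3=d, v+4=z, e+5=j.

xgdzj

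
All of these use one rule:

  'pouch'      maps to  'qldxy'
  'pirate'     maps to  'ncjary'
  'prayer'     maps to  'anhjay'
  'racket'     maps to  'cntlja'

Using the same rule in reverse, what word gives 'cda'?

rut

The output letters match the input read backwards, each shifted +9: pouch reversed is hcuop. The word is reversed, then every letter is shifted forward by 9.
Undoing it on cda: shift back: c−9=t, d−9=u, a−9=r → tur; then reverse → rut.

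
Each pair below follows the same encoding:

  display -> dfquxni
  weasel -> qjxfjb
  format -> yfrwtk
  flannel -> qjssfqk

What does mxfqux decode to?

splash

The output letters match the input read backwards, each shifted +5: display reversed is yalpsid. Two steps: reverse the string, then apply a Caesar shift of +5.
Decoding mxfqux: shift back: m−5=h, x−5=s, f−5=a, q−5=l, u−5=p, x−5=s → hsalps; then reverse → splash.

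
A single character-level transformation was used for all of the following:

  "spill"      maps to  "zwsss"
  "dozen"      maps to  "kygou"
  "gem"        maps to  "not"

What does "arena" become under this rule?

The shift depends on letter class: consonant s→z is +7, but vowel i→s is +10. Two shifts are in play — +10 for a/e/i/o/u, +7 for every other letter.
Applying it to arena: a(vowel)+10=k, r(cons)+7=y, e(vowel)+10=o, n(cons)+7=u, a(vowel)+10=k.

kyouk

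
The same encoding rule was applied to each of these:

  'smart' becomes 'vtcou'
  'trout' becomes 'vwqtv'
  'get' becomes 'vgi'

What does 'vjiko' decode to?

The output letters match the input read backwards, each shifted +2: smart reversed is trams. Two steps: reverse the string, then apply a Caesar shift of +2.
Decoding vjiko: shift back: v−2=t, j−2=h, i−2=g, k−2=i, o−2=m → thgim; then reverse → might.

might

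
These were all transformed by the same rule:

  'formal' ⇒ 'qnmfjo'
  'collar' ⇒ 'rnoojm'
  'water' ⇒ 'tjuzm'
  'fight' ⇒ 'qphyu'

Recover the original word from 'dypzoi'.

f(5)→q(16) and o(14)→n(13) fit y≡17x+9 (mod 26); the inverse of 17 mod 26 is 23. Each letter's alphabet position (a=0..z=25) is mapped through 17·x+9 mod 26 — an affine cipher.
Undoing it on dypzoi: d(3)→23·(3−9)≡18=s; y(24)→23·(24−9)≡7=h; p(15)→23·(15−9)≡8=i; z(25)→23·(25−9)≡4=e; o(14)→23·(14−9)≡11=l; i(8)→23·(8−9)≡3=d (all mod 26).

shield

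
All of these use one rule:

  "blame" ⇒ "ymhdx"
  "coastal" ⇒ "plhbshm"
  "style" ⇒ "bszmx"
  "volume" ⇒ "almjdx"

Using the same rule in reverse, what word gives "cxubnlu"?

b(1)→y(24) and l(11)→m(12) fit y≡17x+7 (mod 26); the inverse of 17 mod 26 is 23. Each letter's alphabet position (a=0..z=25) is mapped through 17·x+7 mod 26 — an affine cipher.
Undoing it on cxubnlu: c(2)→23·(2−7)≡15=p; x(23)→23·(23−7)≡4=e; u(20)→23·(20−7)≡13=n; b(1)→23·(1−7)≡18=s; n(13)→23·(13−7)≡8=i; l(11)→23·(11−7)≡14=o; u(20)→23·(20−7)≡13=n (all mod 26).

pension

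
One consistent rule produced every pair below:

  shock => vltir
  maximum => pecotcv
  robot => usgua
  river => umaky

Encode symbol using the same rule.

vcrhvt

In shock: s→v is +3, h→l is +4, o→t is +5, c→i is +6 — the shift increases by 1 each position. Letter i (0-indexed) is shifted by i+3, so successive shifts are 3, 4, 5, ….
For symbol: s+3=v, y+4=c, m+5=r, b+6=h, o+7=v, l+8=t.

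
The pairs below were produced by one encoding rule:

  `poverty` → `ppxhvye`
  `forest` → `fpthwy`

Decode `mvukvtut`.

mushroom

In poverty: p→p is +0, o→p is +1, v→x is +2, e→h is +3 — the shift increases by 1 each position. Each letter shifts forward by its position index (0, 1, 2, …) — the shift grows by one for each successive letter.
Undoing it on mvukvtut: m−0=m, v−1=u, u−2=s, k−3=h, v−4=r, t−5=o, u−6=o, t−7=m.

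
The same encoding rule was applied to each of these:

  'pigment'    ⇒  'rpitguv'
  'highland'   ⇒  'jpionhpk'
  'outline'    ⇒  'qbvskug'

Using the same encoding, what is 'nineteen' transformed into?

Shifts by position in pigment: pos 0: p→r (+2), pos 1: i→p (+7), pos 2: g→i (+2), pos 3: m→t (+7) — repeating every 2. It's a Vigenère-style cipher with numeric key [2,7]: position i shifts by key[i mod 2].
For nineteen: n+2=p, i+7=p, n+2=p, e+7=l, t+2=v, e+7=l, e+2=g, n+7=u.

ppplvlgu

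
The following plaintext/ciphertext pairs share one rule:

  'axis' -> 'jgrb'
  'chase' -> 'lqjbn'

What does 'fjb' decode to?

Compare letters: a→j is +9, x→g is +9, i→r is +9 — a constant shift. It's a constant shift of +9 (ROT9).
Undoing it on fjb: f−9=w, j−9=a, b−9=s.

was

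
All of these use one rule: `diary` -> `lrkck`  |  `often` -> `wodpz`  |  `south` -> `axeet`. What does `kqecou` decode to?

In diary: d→l is +8, i→r is +9, a→k is +10, r→c is +11 — the shift increases by 1 each position. Letter i (0-indexed) is shifted by i+8, so successive shifts are 8, 9, 10, ….
Decoding kqecou: k−8=c, q−9=h, e−10=u, c−11=r, o−12=c, u−13=h.

church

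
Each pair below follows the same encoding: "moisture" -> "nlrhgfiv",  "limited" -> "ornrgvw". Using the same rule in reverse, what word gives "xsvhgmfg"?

Each pair mirrors across the alphabet (m↔n, o↔l, i↔r): positions sum to 25. Each letter is replaced by its mirror in the alphabet: a↔z, b↔y, c↔x, and so on (the Atbash cipher).
Undoing it on xsvhgmfg: x↔c, s↔h, v↔e, h↔s, g↔t, m↔n, f↔u, g↔t.

chestnut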